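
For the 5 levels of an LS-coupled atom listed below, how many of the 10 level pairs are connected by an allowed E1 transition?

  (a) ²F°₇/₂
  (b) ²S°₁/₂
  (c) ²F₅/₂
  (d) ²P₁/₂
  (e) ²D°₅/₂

3

(a)–(b): forbidden (parity, ΔL, ΔJ).
(a)–(c): allowed.
(a)–(d): forbidden (ΔL, ΔJ).
(a)–(e): forbidden (parity).
(b)–(c): forbidden (ΔL, ΔJ).
(b)–(d): allowed.
(b)–(e): forbidden (parity, ΔL, ΔJ).
(c)–(d): forbidden (parity, ΔL, ΔJ).
(c)–(e): allowed.
(d)–(e): forbidden (ΔJ).
Allowed pairs: 3 of 10.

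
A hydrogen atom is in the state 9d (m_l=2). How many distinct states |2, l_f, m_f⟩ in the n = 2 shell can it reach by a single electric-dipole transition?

E1 requires Δl = ±1, so l_f ∈ {1, 3}; with 0 ≤ l_f ≤ n_f−1 = 1, the allowed l_f values are {1}.
For l_f = 1: m_f ∈ {m_i−1, m_i, m_i+1} ∩ [−1, 1] = {1} → 1 state.
Total: 1.

1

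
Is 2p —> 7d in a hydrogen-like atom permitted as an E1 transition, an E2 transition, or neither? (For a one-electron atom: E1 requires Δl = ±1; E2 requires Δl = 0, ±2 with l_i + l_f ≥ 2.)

Δl = 2 − 1 = +1; l_i + l_f = 3.
E1 (Δl = ±1): satisfied.
E2 (Δl = 0,±2, l_i+l_f ≥ 2): not satisfied.

E1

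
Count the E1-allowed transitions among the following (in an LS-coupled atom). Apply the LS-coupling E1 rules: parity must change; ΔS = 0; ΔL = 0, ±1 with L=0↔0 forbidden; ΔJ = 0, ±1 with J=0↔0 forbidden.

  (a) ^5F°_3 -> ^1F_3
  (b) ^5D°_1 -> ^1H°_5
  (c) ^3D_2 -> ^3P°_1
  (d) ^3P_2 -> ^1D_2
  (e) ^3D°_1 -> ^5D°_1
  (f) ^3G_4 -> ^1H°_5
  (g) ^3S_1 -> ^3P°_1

2

(a) forbidden (ΔS fails)
(b) forbidden (parity, ΔS, ΔL, ΔJ fail)
(c) allowed
(d) forbidden (parity, ΔS fail)
(e) forbidden (parity, ΔS fail)
(f) forbidden (ΔS fails)
(g) allowed
Total allowed: 2 of 7.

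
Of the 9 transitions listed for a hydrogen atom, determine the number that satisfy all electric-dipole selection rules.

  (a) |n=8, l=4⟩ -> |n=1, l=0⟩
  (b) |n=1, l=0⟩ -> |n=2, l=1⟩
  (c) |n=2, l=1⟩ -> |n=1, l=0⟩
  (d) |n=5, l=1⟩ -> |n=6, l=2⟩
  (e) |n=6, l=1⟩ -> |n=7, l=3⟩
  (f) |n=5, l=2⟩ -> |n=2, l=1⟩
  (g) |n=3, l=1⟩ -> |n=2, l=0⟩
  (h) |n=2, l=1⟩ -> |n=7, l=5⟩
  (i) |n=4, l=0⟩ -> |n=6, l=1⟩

6

(a) forbidden — Δl = -4 (E1 requires Δl = ±1)
(b) allowed
(c) allowed
(d) allowed
(e) forbidden — Δl = +2 (E1 requires Δl = ±1)
(f) allowed
(g) allowed
(h) forbidden — Δl = +4 (E1 requires Δl = ±1)
(i) allowed
Total allowed: 6 of 9.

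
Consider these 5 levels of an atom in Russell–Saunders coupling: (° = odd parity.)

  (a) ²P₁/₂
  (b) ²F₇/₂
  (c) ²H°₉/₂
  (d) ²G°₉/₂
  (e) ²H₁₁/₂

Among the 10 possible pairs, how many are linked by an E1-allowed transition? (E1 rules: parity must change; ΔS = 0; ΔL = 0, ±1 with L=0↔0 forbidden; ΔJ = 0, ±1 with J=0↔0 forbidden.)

(a)–(b): forbidden (parity, ΔL, ΔJ).
(a)–(c): forbidden (ΔL, ΔJ).
(a)–(d): forbidden (ΔL, ΔJ).
(a)–(e): forbidden (parity, ΔL, ΔJ).
(b)–(c): forbidden (ΔL).
(b)–(d): allowed.
(b)–(e): forbidden (parity, ΔL, ΔJ).
(c)–(d): forbidden (parity).
(c)–(e): allowed.
(d)–(e): allowed.
Allowed pairs: 3 of 10.

3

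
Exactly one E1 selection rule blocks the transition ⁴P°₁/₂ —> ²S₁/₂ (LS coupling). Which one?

Reading off the term symbols: S 3/2→1/2, L 1→0, J 1/2→1/2, parity odd→even.
Parity must change: odd → even — ok.
ΔS = 0: S: 3/2 → 1/2 — fails.
ΔL = 0, ±1 (not L=0↔0): L: 1 → 0, ΔL = -1 — ok.
ΔJ = 0, ±1 (not J=0↔0): J: 1/2 → 1/2, ΔJ = +0 — ok.

the ΔS = 0 rule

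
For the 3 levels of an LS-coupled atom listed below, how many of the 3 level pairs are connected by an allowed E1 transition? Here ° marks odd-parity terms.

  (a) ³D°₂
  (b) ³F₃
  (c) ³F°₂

(a)–(b): allowed.
(a)–(c): forbidden (parity).
(b)–(c): allowed.
Allowed pairs: 2 of 3.

2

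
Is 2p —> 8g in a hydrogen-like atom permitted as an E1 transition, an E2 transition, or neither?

neither

Δl = 4 − 1 = +3; l_i + l_f = 5.
E1 (Δl = ±1): not satisfied.
E2 (Δl = 0,±2, l_i+l_f ≥ 2): not satisfied.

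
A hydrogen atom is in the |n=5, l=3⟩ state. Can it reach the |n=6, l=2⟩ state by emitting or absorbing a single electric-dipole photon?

allowed

Initial l = 3, final l = 2, so Δl = -1. E1 requires Δl = ±1: passes.
All E1 selection rules are satisfied.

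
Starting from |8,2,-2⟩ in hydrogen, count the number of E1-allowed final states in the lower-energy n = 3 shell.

1

E1 requires Δl = ±1, so l_f ∈ {1, 3}; with 0 ≤ l_f ≤ n_f−1 = 2, the allowed l_f values are {1}.
For l_f = 1: m_f ∈ {m_i−1, m_i, m_i+1} ∩ [−1, 1] = {-1} → 1 state.
Total: 1.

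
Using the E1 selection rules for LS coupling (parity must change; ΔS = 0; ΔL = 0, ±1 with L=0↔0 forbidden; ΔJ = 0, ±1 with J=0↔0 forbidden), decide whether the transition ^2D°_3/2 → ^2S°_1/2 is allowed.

Parity must change: odd → odd — violated.
ΔS = 0: S: 1/2 → 1/2 — satisfied.
ΔL = 0, ±1 (not L=0↔0): L: 2 → 0, ΔL = -2 — violated.
ΔJ = 0, ±1 (not J=0↔0): J: 3/2 → 1/2, ΔJ = -1 — satisfied.
Rule(s) violated: parity, ΔL.

forbidden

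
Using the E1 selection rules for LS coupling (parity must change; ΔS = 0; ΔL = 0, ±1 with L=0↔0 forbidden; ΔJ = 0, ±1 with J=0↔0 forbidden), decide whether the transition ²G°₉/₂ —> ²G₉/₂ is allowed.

allowed

Initial level: S=1/2, L=4, J=9/2, parity odd. Final level: S=1/2, L=4, J=9/2, parity even.
ΔS = 0: S: 1/2 → 1/2 — ok.
Parity must change: odd → even — ok.
ΔL = 0, ±1 (not L=0↔0): L: 4 → 4, ΔL = +0 — ok.
ΔJ = 0, ±1 (not J=0↔0): J: 9/2 → 9/2, ΔJ = +0 — ok.
All four E1 rules are satisfied.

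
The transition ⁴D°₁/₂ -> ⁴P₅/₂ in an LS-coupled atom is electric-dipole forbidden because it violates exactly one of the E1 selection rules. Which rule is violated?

Initial level: S=3/2, L=2, J=1/2, parity odd. Final level: S=3/2, L=1, J=5/2, parity even.
Parity must change: odd → even — ok.
ΔS = 0: S: 3/2 → 3/2 — ok.
ΔJ = 0, ±1 (not J=0↔0): J: 1/2 → 5/2, ΔJ = +2 — fails.
ΔL = 0, ±1 (not L=0↔0): L: 2 → 1, ΔL = -1 — ok.

the ΔJ = 0, ±1 rule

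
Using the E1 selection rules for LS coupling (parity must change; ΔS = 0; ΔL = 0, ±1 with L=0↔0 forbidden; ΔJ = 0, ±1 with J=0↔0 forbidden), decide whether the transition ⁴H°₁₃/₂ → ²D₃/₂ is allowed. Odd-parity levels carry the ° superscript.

Parity must change: odd → even — ok.
ΔS = 0: S: 3/2 → 1/2 — fails.
ΔL = 0, ±1 (not L=0↔0): L: 5 → 2, ΔL = -3 — fails.
ΔJ = 0, ±1 (not J=0↔0): J: 13/2 → 3/2, ΔJ = -5 — fails.
Rule(s) violated: ΔS, ΔL, ΔJ.

forbidden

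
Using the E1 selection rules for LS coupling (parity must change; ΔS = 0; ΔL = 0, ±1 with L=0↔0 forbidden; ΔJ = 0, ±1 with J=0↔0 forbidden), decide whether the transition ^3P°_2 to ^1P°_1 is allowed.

Initial level: S=1, L=1, J=2, parity odd. Final level: S=0, L=1, J=1, parity odd.
Parity must change: odd → odd — fails.
ΔS = 0: S: 1 → 0 — fails.
ΔL = 0, ±1 (not L=0↔0): L: 1 → 1, ΔL = +0 — ok.
ΔJ = 0, ±1 (not J=0↔0): J: 2 → 1, ΔJ = -1 — ok.
Rule(s) violated: parity, ΔS.

forbidden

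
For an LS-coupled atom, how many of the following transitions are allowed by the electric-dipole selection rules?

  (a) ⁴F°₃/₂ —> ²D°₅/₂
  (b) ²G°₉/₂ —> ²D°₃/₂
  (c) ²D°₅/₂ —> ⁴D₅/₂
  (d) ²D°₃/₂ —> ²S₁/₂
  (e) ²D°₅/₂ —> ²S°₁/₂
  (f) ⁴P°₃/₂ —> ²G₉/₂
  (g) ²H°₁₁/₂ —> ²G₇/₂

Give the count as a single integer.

(a) forbidden (parity, ΔS fail)
(b) forbidden (parity, ΔL, ΔJ fail)
(c) forbidden (ΔS fails)
(d) forbidden (ΔL fails)
(e) forbidden (parity, ΔL, ΔJ fail)
(f) forbidden (ΔS, ΔL, ΔJ fail)
(g) forbidden (ΔJ fails)
Total allowed: 0 of 7.

0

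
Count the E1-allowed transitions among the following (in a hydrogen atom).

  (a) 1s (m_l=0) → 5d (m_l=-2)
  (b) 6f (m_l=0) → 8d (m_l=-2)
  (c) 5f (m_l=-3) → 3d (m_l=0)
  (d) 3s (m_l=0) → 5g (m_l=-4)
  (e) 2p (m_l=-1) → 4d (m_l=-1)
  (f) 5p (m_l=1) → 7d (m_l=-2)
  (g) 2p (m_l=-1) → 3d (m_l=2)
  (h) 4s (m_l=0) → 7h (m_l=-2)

(a) forbidden — Δl = +2 (E1 requires Δl = ±1); Δm_l = -2 (E1 requires Δm_l = 0, ±1)
(b) forbidden — Δm_l = -2 (E1 requires Δm_l = 0, ±1)
(c) forbidden — Δm_l = +3 (E1 requires Δm_l = 0, ±1)
(d) forbidden — Δl = +4 (E1 requires Δl = ±1); Δm_l = -4 (E1 requires Δm_l = 0, ±1)
(e) allowed
(f) forbidden — Δm_l = -3 (E1 requires Δm_l = 0, ±1)
(g) forbidden — Δm_l = +3 (E1 requires Δm_l = 0, ±1)
(h) forbidden — Δl = +5 (E1 requires Δl = ±1); Δm_l = -2 (E1 requires Δm_l = 0, ±1)
Total allowed: 1 of 8.

1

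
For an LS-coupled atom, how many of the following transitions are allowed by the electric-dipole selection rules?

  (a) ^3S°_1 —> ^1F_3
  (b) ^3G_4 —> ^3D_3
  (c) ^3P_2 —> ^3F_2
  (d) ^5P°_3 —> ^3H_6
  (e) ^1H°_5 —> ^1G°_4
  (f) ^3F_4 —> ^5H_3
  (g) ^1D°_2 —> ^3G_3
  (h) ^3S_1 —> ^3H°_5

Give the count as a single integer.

(a) forbidden (ΔS, ΔL, ΔJ fail)
(b) forbidden (parity, ΔL fail)
(c) forbidden (parity, ΔL fail)
(d) forbidden (ΔS, ΔL, ΔJ fail)
(e) forbidden (parity fails)
(f) forbidden (parity, ΔS, ΔL fail)
(g) forbidden (ΔS, ΔL fail)
(h) forbidden (ΔL, ΔJ fail)
Total allowed: 0 of 8.

0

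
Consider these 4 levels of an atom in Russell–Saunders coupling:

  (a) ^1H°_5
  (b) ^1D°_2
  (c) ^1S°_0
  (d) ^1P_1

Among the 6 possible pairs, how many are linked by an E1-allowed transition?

(a)–(b): forbidden (parity, ΔL, ΔJ).
(a)–(c): forbidden (parity, ΔL, ΔJ).
(a)–(d): forbidden (ΔL, ΔJ).
(b)–(c): forbidden (parity, ΔL, ΔJ).
(b)–(d): allowed.
(c)–(d): allowed.
Allowed pairs: 2 of 6.

2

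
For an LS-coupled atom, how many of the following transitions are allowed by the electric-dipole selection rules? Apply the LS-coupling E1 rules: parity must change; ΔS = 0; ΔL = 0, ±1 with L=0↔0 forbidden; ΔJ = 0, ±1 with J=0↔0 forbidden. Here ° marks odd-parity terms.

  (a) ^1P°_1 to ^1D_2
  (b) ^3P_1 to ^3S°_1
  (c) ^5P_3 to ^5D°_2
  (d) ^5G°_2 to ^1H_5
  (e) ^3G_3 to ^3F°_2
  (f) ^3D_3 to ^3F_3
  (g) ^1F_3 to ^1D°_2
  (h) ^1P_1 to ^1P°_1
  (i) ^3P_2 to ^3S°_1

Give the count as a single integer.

7

(a) allowed
(b) allowed
(c) allowed
(d) forbidden (ΔS, ΔJ fail)
(e) allowed
(f) forbidden (parity fails)
(g) allowed
(h) allowed
(i) allowed
Total allowed: 7 of 9.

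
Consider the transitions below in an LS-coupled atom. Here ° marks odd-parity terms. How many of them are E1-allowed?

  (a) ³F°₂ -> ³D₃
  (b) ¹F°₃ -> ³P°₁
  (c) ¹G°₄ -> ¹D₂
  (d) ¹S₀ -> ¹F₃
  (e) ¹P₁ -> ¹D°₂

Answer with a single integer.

(a) allowed
(b) forbidden (parity, ΔS, ΔL, ΔJ fail)
(c) forbidden (ΔL, ΔJ fail)
(d) forbidden (parity, ΔL, ΔJ fail)
(e) allowed
Total allowed: 2 of 5.

2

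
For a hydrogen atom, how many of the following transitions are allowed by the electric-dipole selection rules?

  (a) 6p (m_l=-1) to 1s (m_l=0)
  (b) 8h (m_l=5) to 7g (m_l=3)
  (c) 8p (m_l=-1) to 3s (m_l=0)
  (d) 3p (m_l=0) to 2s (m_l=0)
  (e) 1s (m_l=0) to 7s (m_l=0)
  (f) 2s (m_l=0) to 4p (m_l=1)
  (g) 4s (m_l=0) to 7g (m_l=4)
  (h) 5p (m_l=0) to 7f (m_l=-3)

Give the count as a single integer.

(a) allowed
(b) forbidden — Δm_l = -2 (E1 requires Δm_l = 0, ±1)
(c) allowed
(d) allowed
(e) forbidden — Δl = +0 (E1 requires Δl = ±1)
(f) allowed
(g) forbidden — Δl = +4 (E1 requires Δl = ±1); Δm_l = +4 (E1 requires Δm_l = 0, ±1)
(h) forbidden — Δl = +2 (E1 requires Δl = ±1); Δm_l = -3 (E1 requires Δm_l = 0, ±1)
Total allowed: 4 of 8.

4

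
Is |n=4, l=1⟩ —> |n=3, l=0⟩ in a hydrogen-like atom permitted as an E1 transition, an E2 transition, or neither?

E1

Δl = 0 − 1 = -1; l_i + l_f = 1.
E1 (Δl = ±1): satisfied.
E2 (Δl = 0,±2, l_i+l_f ≥ 2): not satisfied.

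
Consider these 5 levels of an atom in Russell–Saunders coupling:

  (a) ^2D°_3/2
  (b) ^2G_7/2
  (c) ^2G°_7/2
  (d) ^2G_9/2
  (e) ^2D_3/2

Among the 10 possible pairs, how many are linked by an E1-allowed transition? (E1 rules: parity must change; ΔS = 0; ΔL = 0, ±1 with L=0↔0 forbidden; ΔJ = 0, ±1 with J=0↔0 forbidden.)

(a)–(b): forbidden (ΔL, ΔJ).
(a)–(c): forbidden (parity, ΔL, ΔJ).
(a)–(d): forbidden (ΔL, ΔJ).
(a)–(e): allowed.
(b)–(c): allowed.
(b)–(d): forbidden (parity).
(b)–(e): forbidden (parity, ΔL, ΔJ).
(c)–(d): allowed.
(c)–(e): forbidden (ΔL, ΔJ).
(d)–(e): forbidden (parity, ΔL, ΔJ).
Allowed pairs: 3 of 10.

3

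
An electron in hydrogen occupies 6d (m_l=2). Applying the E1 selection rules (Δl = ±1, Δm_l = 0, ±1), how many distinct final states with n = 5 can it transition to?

4

E1 requires Δl = ±1, so l_f ∈ {1, 3}; with 0 ≤ l_f ≤ n_f−1 = 4, the allowed l_f values are {1, 3}.
For l_f = 1: m_f ∈ {m_i−1, m_i, m_i+1} ∩ [−1, 1] = {1} → 1 state.
For l_f = 3: m_f ∈ {m_i−1, m_i, m_i+1} ∩ [−3, 3] = {1, 2, 3} → 3 states.
Total: 4.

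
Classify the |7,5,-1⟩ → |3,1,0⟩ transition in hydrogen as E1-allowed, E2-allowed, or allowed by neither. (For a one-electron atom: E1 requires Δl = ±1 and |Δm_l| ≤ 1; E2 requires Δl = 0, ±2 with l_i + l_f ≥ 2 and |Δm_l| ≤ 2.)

Δl = 1 − 5 = -4; l_i + l_f = 6.
Δm_l = +1.
E1 (Δl = ±1, |Δm_l| ≤ 1): not satisfied.
E2 (Δl = 0,±2, l_i+l_f ≥ 2, |Δm_l| ≤ 2): not satisfied.

neither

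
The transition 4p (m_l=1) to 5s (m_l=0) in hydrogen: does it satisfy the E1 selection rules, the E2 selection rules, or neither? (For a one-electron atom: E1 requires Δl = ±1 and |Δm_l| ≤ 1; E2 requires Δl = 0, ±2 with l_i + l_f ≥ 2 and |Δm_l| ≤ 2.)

E1

Δl = 0 − 1 = -1; l_i + l_f = 1.
Δm_l = -1.
E1 (Δl = ±1, |Δm_l| ≤ 1): satisfied.
E2 (Δl = 0,±2, l_i+l_f ≥ 2, |Δm_l| ≤ 2): not satisfied.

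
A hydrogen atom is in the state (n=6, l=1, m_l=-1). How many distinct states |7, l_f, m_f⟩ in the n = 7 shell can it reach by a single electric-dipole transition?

E1 requires Δl = ±1, so l_f ∈ {0, 2}; with 0 ≤ l_f ≤ n_f−1 = 6, the allowed l_f values are {0, 2}.
For l_f = 0: m_f ∈ {m_i−1, m_i, m_i+1} ∩ [−0, 0] = {0} → 1 state.
For l_f = 2: m_f ∈ {m_i−1, m_i, m_i+1} ∩ [−2, 2] = {-2, -1, 0} → 3 states.
Total: 4.

4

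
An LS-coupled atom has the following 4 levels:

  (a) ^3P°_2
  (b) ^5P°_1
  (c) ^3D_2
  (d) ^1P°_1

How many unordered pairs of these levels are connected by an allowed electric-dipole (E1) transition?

(a)–(b): forbidden (parity, ΔS).
(a)–(c): allowed.
(a)–(d): forbidden (parity, ΔS).
(b)–(c): forbidden (ΔS).
(b)–(d): forbidden (parity, ΔS).
(c)–(d): forbidden (ΔS).
Allowed pairs: 1 of 6.

1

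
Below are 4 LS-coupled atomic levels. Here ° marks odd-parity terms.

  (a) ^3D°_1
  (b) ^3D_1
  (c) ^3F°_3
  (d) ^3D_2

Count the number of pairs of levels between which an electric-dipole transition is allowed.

(a)–(b): allowed.
(a)–(c): forbidden (parity, ΔJ).
(a)–(d): allowed.
(b)–(c): forbidden (ΔJ).
(b)–(d): forbidden (parity).
(c)–(d): allowed.
Allowed pairs: 3 of 6.

3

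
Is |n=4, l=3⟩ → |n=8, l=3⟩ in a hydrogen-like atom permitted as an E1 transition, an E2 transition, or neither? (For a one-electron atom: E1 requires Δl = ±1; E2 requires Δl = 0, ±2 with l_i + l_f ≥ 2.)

Δl = 3 − 3 = +0; l_i + l_f = 6.
E1 (Δl = ±1): not satisfied.
E2 (Δl = 0,±2, l_i+l_f ≥ 2): satisfied.

E2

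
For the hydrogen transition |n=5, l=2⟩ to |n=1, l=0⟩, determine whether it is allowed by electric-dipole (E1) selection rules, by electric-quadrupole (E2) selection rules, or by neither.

E2

Δl = 0 − 2 = -2; l_i + l_f = 2.
E1 (Δl = ±1): not satisfied.
E2 (Δl = 0,±2, l_i+l_f ≥ 2): satisfied.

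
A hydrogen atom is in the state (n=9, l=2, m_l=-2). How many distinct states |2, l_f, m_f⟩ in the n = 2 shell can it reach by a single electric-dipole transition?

1

E1 requires Δl = ±1, so l_f ∈ {1, 3}; with 0 ≤ l_f ≤ n_f−1 = 1, the allowed l_f values are {1}.
For l_f = 1: m_f ∈ {m_i−1, m_i, m_i+1} ∩ [−1, 1] = {-1} → 1 state.
Total: 1.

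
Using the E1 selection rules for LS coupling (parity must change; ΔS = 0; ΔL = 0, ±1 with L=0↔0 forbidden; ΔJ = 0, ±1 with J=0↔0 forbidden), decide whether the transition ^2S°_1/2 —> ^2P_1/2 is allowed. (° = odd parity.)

Initial level: S=1/2, L=0, J=1/2, parity odd. Final level: S=1/2, L=1, J=1/2, parity even.
ΔS = 0: S: 1/2 → 1/2 — passes.
ΔJ = 0, ±1 (not J=0↔0): J: 1/2 → 1/2, ΔJ = +0 — passes.
Parity must change: odd → even — passes.
ΔL = 0, ±1 (not L=0↔0): L: 0 → 1, ΔL = +1 — passes.
All four E1 rules are satisfied.

allowed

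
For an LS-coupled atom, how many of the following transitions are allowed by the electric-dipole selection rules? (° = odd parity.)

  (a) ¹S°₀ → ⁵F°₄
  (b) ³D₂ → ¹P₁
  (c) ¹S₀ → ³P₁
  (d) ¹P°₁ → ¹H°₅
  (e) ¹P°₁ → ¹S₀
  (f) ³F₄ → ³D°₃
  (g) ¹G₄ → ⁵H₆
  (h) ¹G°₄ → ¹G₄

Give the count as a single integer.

3

(a) forbidden (parity, ΔS, ΔL, ΔJ fail)
(b) forbidden (parity, ΔS fail)
(c) forbidden (parity, ΔS fail)
(d) forbidden (parity, ΔL, ΔJ fail)
(e) allowed
(f) allowed
(g) forbidden (parity, ΔS, ΔJ fail)
(h) allowed
Total allowed: 3 of 8.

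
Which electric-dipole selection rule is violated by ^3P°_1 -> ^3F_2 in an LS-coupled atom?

Parity must change: odd → even — passes.
ΔS = 0: S: 1 → 1 — passes.
ΔL = 0, ±1 (not L=0↔0): L: 1 → 3, ΔL = +2 — fails.
ΔJ = 0, ±1 (not J=0↔0): J: 1 → 2, ΔJ = +1 — passes.

the ΔL = 0, ±1 rule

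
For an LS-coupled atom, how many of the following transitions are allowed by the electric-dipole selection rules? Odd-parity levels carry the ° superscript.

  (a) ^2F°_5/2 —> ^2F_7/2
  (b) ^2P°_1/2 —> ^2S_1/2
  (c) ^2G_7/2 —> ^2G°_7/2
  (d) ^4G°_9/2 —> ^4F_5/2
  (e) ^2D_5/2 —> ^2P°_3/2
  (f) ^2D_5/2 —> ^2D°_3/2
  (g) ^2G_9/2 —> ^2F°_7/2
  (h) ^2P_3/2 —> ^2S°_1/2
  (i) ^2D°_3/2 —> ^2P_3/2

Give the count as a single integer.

(a) allowed
(b) allowed
(c) allowed
(d) forbidden (ΔJ fails)
(e) allowed
(f) allowed
(g) allowed
(h) allowed
(i) allowed
Total allowed: 8 of 9.

8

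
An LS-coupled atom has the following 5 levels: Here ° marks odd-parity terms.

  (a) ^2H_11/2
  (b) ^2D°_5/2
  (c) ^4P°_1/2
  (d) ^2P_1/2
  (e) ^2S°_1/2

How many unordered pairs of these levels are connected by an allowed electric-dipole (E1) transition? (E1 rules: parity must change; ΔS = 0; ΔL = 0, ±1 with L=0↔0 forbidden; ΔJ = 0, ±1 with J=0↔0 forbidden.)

1

(a)–(b): forbidden (ΔL, ΔJ).
(a)–(c): forbidden (ΔS, ΔL, ΔJ).
(a)–(d): forbidden (parity, ΔL, ΔJ).
(a)–(e): forbidden (ΔL, ΔJ).
(b)–(c): forbidden (parity, ΔS, ΔJ).
(b)–(d): forbidden (ΔJ).
(b)–(e): forbidden (parity, ΔL, ΔJ).
(c)–(d): forbidden (ΔS).
(c)–(e): forbidden (parity, ΔS).
(d)–(e): allowed.
Allowed pairs: 1 of 10.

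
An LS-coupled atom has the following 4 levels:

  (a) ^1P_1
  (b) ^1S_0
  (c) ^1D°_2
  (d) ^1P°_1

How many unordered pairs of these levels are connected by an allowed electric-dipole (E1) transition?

3

(a)–(b): forbidden (parity).
(a)–(c): allowed.
(a)–(d): allowed.
(b)–(c): forbidden (ΔL, ΔJ).
(b)–(d): allowed.
(c)–(d): forbidden (parity).
Allowed pairs: 3 of 6.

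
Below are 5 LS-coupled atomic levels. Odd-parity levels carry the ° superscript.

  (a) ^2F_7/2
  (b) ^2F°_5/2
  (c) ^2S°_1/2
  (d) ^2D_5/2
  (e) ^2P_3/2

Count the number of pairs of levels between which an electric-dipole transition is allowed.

3

(a)–(b): allowed.
(a)–(c): forbidden (ΔL, ΔJ).
(a)–(d): forbidden (parity).
(a)–(e): forbidden (parity, ΔL, ΔJ).
(b)–(c): forbidden (parity, ΔL, ΔJ).
(b)–(d): allowed.
(b)–(e): forbidden (ΔL).
(c)–(d): forbidden (ΔL, ΔJ).
(c)–(e): allowed.
(d)–(e): forbidden (parity).
Allowed pairs: 3 of 10.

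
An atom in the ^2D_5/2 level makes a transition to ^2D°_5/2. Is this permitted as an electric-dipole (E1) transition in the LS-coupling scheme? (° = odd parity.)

Reading off the term symbols: S 1/2→1/2, L 2→2, J 5/2→5/2, parity even→odd.
Parity must change: even → odd — ok.
ΔS = 0: S: 1/2 → 1/2 — ok.
ΔL = 0, ±1 (not L=0↔0): L: 2 → 2, ΔL = +0 — ok.
ΔJ = 0, ±1 (not J=0↔0): J: 5/2 → 5/2, ΔJ = +0 — ok.
All four E1 rules are satisfied.

allowed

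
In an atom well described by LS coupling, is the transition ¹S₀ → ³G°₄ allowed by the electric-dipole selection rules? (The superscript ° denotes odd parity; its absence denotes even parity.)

Reading off the term symbols: S 0→1, L 0→4, J 0→4, parity even→odd.
Parity must change: even → odd — satisfied.
ΔS = 0: S: 0 → 1 — violated.
ΔL = 0, ±1 (not L=0↔0): L: 0 → 4, ΔL = +4 — violated.
ΔJ = 0, ±1 (not J=0↔0): J: 0 → 4, ΔJ = +4 — violated.
Rule(s) violated: ΔS, ΔL, ΔJ.

forbidden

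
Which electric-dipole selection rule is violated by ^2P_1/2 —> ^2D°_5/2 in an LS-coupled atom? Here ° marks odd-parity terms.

the ΔJ = 0, ±1 rule

Parity must change: even → odd — satisfied.
ΔS = 0: S: 1/2 → 1/2 — satisfied.
ΔL = 0, ±1 (not L=0↔0): L: 1 → 2, ΔL = +1 — satisfied.
ΔJ = 0, ±1 (not J=0↔0): J: 1/2 → 5/2, ΔJ = +2 — violated.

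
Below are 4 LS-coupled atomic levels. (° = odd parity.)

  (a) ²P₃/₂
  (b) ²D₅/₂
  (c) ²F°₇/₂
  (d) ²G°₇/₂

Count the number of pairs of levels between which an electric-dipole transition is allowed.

(a)–(b): forbidden (parity).
(a)–(c): forbidden (ΔL, ΔJ).
(a)–(d): forbidden (ΔL, ΔJ).
(b)–(c): allowed.
(b)–(d): forbidden (ΔL).
(c)–(d): forbidden (parity).
Allowed pairs: 1 of 6.

1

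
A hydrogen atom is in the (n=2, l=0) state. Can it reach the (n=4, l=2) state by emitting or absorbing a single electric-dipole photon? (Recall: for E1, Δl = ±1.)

Δl = 2 − 0 = +2; the E1 rule Δl = ±1 is ✗.
The transition is electric-dipole forbidden.

forbidden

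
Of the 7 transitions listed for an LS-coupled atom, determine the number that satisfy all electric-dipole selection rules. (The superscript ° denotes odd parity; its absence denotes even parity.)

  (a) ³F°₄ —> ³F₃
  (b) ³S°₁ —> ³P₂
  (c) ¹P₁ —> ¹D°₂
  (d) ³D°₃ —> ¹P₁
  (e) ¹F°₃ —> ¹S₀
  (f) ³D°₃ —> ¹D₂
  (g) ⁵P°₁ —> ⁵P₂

(a) allowed
(b) allowed
(c) allowed
(d) forbidden (ΔS, ΔJ fail)
(e) forbidden (ΔL, ΔJ fail)
(f) forbidden (ΔS fails)
(g) allowed
Total allowed: 4 of 7.

4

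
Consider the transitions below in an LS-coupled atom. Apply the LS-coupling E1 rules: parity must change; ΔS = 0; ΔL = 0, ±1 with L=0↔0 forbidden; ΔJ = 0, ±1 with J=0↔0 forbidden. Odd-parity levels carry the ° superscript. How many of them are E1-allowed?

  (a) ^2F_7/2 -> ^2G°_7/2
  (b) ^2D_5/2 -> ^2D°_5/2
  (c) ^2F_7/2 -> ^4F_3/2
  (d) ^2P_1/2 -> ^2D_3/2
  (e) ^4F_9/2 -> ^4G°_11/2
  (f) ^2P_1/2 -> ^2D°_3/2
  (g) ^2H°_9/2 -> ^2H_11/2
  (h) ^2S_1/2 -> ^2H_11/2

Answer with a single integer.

(a) allowed
(b) allowed
(c) forbidden (parity, ΔS, ΔJ fail)
(d) forbidden (parity fails)
(e) allowed
(f) allowed
(g) allowed
(h) forbidden (parity, ΔL, ΔJ fail)
Total allowed: 5 of 8.

5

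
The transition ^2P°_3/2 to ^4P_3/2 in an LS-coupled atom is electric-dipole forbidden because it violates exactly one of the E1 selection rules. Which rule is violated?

the ΔS = 0 rule

Initial level: S=1/2, L=1, J=3/2, parity odd. Final level: S=3/2, L=1, J=3/2, parity even.
ΔJ = 0, ±1 (not J=0↔0): J: 3/2 → 3/2, ΔJ = +0 — ok.
ΔS = 0: S: 1/2 → 3/2 — fails.
ΔL = 0, ±1 (not L=0↔0): L: 1 → 1, ΔL = +0 — ok.
Parity must change: odd → even — ok.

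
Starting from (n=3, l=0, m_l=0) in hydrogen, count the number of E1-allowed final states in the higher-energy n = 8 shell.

E1 requires Δl = ±1, so l_f ∈ {-1, 1}; with 0 ≤ l_f ≤ n_f−1 = 7, the allowed l_f values are {1}.
For l_f = 1: m_f ∈ {m_i−1, m_i, m_i+1} ∩ [−1, 1] = {-1, 0, 1} → 3 states.
Total: 3.

3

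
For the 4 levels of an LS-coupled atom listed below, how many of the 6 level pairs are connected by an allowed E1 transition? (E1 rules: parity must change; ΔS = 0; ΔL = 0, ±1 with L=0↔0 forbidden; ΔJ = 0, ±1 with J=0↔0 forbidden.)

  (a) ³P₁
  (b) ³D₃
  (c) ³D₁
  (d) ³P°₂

(a)–(b): forbidden (parity, ΔJ).
(a)–(c): forbidden (parity).
(a)–(d): allowed.
(b)–(c): forbidden (parity, ΔJ).
(b)–(d): allowed.
(c)–(d): allowed.
Allowed pairs: 3 of 6.

3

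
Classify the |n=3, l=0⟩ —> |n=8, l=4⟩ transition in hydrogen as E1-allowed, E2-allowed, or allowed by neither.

neither

Δl = 4 − 0 = +4; l_i + l_f = 4.
E1 (Δl = ±1): not satisfied.
E2 (Δl = 0,±2, l_i+l_f ≥ 2): not satisfied.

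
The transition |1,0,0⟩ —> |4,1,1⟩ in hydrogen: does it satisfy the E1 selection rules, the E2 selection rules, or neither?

E1

Δl = 1 − 0 = +1; l_i + l_f = 1.
Δm_l = +1.
E1 (Δl = ±1, |Δm_l| ≤ 1): satisfied.
E2 (Δl = 0,±2, l_i+l_f ≥ 2, |Δm_l| ≤ 2): not satisfied.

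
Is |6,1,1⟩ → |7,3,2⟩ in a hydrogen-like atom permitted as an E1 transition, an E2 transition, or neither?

E2

Δl = 3 − 1 = +2; l_i + l_f = 4.
Δm_l = +1.
E1 (Δl = ±1, |Δm_l| ≤ 1): not satisfied.
E2 (Δl = 0,±2, l_i+l_f ≥ 2, |Δm_l| ≤ 2): satisfied.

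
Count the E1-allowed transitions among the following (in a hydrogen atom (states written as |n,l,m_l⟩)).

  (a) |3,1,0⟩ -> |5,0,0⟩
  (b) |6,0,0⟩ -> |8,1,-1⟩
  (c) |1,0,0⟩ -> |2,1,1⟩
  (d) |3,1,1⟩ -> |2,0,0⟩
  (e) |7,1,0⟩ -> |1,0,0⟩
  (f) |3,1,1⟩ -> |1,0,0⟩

(a) allowed
(b) allowed
(c) allowed
(d) allowed
(e) allowed
(f) allowed
Total allowed: 6 of 6.

6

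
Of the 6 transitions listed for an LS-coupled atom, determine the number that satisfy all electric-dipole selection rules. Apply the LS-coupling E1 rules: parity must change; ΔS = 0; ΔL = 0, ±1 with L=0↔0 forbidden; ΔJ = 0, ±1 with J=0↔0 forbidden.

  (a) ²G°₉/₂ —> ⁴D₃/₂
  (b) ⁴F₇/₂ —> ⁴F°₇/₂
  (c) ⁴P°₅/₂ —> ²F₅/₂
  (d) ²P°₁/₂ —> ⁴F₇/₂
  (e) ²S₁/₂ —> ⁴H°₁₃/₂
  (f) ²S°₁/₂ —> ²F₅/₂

1

(a) forbidden (ΔS, ΔL, ΔJ fail)
(b) allowed
(c) forbidden (ΔS, ΔL fail)
(d) forbidden (ΔS, ΔL, ΔJ fail)
(e) forbidden (ΔS, ΔL, ΔJ fail)
(f) forbidden (ΔL, ΔJ fail)
Total allowed: 1 of 6.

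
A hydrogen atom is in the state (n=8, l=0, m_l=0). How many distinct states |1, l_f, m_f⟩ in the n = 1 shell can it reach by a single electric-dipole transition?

E1 requires l_f ∈ {-1, 1}, but neither lies in [0, 0], so no final state is reachable.
Total: 0.

0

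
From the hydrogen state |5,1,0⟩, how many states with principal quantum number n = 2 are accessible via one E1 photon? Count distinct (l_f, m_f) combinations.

E1 requires Δl = ±1, so l_f ∈ {0, 2}; with 0 ≤ l_f ≤ n_f−1 = 1, the allowed l_f values are {0}.
For l_f = 0: m_f ∈ {m_i−1, m_i, m_i+1} ∩ [−0, 0] = {0} → 1 state.
Total: 1.

1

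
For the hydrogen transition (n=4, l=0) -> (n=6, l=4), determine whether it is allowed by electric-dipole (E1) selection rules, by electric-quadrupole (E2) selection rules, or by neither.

Δl = 4 − 0 = +4; l_i + l_f = 4.
E1 (Δl = ±1): not satisfied.
E2 (Δl = 0,±2, l_i+l_f ≥ 2): not satisfied.

neither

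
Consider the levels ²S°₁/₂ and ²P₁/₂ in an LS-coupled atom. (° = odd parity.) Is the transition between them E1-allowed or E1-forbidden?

Reading off the term symbols: S 1/2→1/2, L 0→1, J 1/2→1/2, parity odd→even.
Parity must change: odd → even — satisfied.
ΔS = 0: S: 1/2 → 1/2 — satisfied.
ΔL = 0, ±1 (not L=0↔0): L: 0 → 1, ΔL = +1 — satisfied.
ΔJ = 0, ±1 (not J=0↔0): J: 1/2 → 1/2, ΔJ = +0 — satisfied.
All four E1 rules are satisfied.

allowed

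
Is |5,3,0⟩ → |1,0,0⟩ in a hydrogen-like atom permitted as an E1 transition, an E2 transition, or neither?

neither

Δl = 0 − 3 = -3; l_i + l_f = 3.
Δm_l = +0.
E1 (Δl = ±1, |Δm_l| ≤ 1): not satisfied.
E2 (Δl = 0,±2, l_i+l_f ≥ 2, |Δm_l| ≤ 2): not satisfied.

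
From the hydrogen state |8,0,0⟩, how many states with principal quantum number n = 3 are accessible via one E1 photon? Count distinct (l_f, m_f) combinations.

3

E1 requires Δl = ±1, so l_f ∈ {-1, 1}; with 0 ≤ l_f ≤ n_f−1 = 2, the allowed l_f values are {1}.
For l_f = 1: m_f ∈ {m_i−1, m_i, m_i+1} ∩ [−1, 1] = {-1, 0, 1} → 3 states.
Total: 3.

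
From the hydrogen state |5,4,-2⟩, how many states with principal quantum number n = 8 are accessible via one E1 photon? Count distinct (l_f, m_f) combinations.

6

E1 requires Δl = ±1, so l_f ∈ {3, 5}; with 0 ≤ l_f ≤ n_f−1 = 7, the allowed l_f values are {3, 5}.
For l_f = 3: m_f ∈ {m_i−1, m_i, m_i+1} ∩ [−3, 3] = {-3, -2, -1} → 3 states.
For l_f = 5: m_f ∈ {m_i−1, m_i, m_i+1} ∩ [−5, 5] = {-3, -2, -1} → 3 states.
Total: 6.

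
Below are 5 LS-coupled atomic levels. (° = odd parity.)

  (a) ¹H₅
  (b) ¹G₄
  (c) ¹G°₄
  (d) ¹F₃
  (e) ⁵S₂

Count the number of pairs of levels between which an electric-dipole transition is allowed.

3

(a)–(b): forbidden (parity).
(a)–(c): allowed.
(a)–(d): forbidden (parity, ΔL, ΔJ).
(a)–(e): forbidden (parity, ΔS, ΔL, ΔJ).
(b)–(c): allowed.
(b)–(d): forbidden (parity).
(b)–(e): forbidden (parity, ΔS, ΔL, ΔJ).
(c)–(d): allowed.
(c)–(e): forbidden (ΔS, ΔL, ΔJ).
(d)–(e): forbidden (parity, ΔS, ΔL).
Allowed pairs: 3 of 10.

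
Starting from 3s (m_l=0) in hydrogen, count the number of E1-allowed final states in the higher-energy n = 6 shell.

3

E1 requires Δl = ±1, so l_f ∈ {-1, 1}; with 0 ≤ l_f ≤ n_f−1 = 5, the allowed l_f values are {1}.
For l_f = 1: m_f ∈ {m_i−1, m_i, m_i+1} ∩ [−1, 1] = {-1, 0, 1} → 3 states.
Total: 3.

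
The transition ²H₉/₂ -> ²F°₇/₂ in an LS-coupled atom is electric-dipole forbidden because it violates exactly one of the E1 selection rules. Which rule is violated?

the ΔL = 0, ±1 rule

Initial level: S=1/2, L=5, J=9/2, parity even. Final level: S=1/2, L=3, J=7/2, parity odd.
ΔJ = 0, ±1 (not J=0↔0): J: 9/2 → 7/2, ΔJ = -1 — ✓.
Parity must change: even → odd — ✓.
ΔS = 0: S: 1/2 → 1/2 — ✓.
ΔL = 0, ±1 (not L=0↔0): L: 5 → 3, ΔL = -2 — ✗.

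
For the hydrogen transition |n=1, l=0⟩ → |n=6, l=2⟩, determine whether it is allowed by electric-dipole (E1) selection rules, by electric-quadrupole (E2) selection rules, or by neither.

Δl = 2 − 0 = +2; l_i + l_f = 2.
E1 (Δl = ±1): not satisfied.
E2 (Δl = 0,±2, l_i+l_f ≥ 2): satisfied.

E2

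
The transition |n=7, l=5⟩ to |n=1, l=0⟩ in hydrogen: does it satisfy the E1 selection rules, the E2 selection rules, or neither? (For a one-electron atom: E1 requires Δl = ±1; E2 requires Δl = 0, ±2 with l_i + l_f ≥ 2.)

neither

Δl = 0 − 5 = -5; l_i + l_f = 5.
E1 (Δl = ±1): not satisfied.
E2 (Δl = 0,±2, l_i+l_f ≥ 2): not satisfied.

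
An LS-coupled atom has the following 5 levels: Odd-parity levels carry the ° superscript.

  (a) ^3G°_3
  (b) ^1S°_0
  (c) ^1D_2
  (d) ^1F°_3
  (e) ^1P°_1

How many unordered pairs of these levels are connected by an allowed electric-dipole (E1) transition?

2

(a)–(b): forbidden (parity, ΔS, ΔL, ΔJ).
(a)–(c): forbidden (ΔS, ΔL).
(a)–(d): forbidden (parity, ΔS).
(a)–(e): forbidden (parity, ΔS, ΔL, ΔJ).
(b)–(c): forbidden (ΔL, ΔJ).
(b)–(d): forbidden (parity, ΔL, ΔJ).
(b)–(e): forbidden (parity).
(c)–(d): allowed.
(c)–(e): allowed.
(d)–(e): forbidden (parity, ΔL, ΔJ).
Allowed pairs: 2 of 10.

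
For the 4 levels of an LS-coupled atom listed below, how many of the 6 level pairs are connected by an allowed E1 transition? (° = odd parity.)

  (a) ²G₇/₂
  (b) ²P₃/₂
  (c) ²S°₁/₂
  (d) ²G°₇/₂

2

(a)–(b): forbidden (parity, ΔL, ΔJ).
(a)–(c): forbidden (ΔL, ΔJ).
(a)–(d): allowed.
(b)–(c): allowed.
(b)–(d): forbidden (ΔL, ΔJ).
(c)–(d): forbidden (parity, ΔL, ΔJ).
Allowed pairs: 2 of 6.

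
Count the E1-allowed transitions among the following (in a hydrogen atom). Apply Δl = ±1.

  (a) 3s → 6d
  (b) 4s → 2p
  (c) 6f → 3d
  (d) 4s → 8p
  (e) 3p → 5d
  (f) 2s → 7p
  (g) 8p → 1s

6

(a) forbidden — Δl = +2 (E1 requires Δl = ±1)
(b) allowed
(c) allowed
(d) allowed
(e) allowed
(f) allowed
(g) allowed
Total allowed: 6 of 7.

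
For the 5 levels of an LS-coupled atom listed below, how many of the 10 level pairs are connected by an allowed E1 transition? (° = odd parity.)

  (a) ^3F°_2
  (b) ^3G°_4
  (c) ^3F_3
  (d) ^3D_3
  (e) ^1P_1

(a)–(b): forbidden (parity, ΔJ).
(a)–(c): allowed.
(a)–(d): allowed.
(a)–(e): forbidden (ΔS, ΔL).
(b)–(c): allowed.
(b)–(d): forbidden (ΔL).
(b)–(e): forbidden (ΔS, ΔL, ΔJ).
(c)–(d): forbidden (parity).
(c)–(e): forbidden (parity, ΔS, ΔL, ΔJ).
(d)–(e): forbidden (parity, ΔS, ΔJ).
Allowed pairs: 3 of 10.

3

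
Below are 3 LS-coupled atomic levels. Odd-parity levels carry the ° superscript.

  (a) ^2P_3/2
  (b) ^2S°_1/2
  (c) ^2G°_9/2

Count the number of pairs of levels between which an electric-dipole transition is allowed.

1

(a)–(b): allowed.
(a)–(c): forbidden (ΔL, ΔJ).
(b)–(c): forbidden (parity, ΔL, ΔJ).
Allowed pairs: 1 of 3.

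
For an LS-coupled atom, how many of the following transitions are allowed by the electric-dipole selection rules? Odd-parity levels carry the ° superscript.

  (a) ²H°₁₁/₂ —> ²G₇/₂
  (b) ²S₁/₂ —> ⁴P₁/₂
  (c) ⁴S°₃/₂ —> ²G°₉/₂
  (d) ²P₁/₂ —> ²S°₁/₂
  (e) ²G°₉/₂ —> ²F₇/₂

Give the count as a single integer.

2

(a) forbidden (ΔJ fails)
(b) forbidden (parity, ΔS fail)
(c) forbidden (parity, ΔS, ΔL, ΔJ fail)
(d) allowed
(e) allowed
Total allowed: 2 of 5.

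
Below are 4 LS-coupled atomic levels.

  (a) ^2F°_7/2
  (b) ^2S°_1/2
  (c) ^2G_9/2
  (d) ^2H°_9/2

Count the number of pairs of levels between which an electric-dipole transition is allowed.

2

(a)–(b): forbidden (parity, ΔL, ΔJ).
(a)–(c): allowed.
(a)–(d): forbidden (parity, ΔL).
(b)–(c): forbidden (ΔL, ΔJ).
(b)–(d): forbidden (parity, ΔL, ΔJ).
(c)–(d): allowed.
Allowed pairs: 2 of 6.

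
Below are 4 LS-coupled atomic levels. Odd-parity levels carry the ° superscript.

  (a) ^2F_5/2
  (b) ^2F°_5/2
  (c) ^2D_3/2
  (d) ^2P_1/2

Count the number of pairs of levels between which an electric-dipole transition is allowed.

(a)–(b): allowed.
(a)–(c): forbidden (parity).
(a)–(d): forbidden (parity, ΔL, ΔJ).
(b)–(c): allowed.
(b)–(d): forbidden (ΔL, ΔJ).
(c)–(d): forbidden (parity).
Allowed pairs: 2 of 6.

2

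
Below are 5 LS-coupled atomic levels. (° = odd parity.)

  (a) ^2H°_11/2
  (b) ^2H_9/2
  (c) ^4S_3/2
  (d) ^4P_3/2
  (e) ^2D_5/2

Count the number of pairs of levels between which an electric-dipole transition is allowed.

(a)–(b): allowed.
(a)–(c): forbidden (ΔS, ΔL, ΔJ).
(a)–(d): forbidden (ΔS, ΔL, ΔJ).
(a)–(e): forbidden (ΔL, ΔJ).
(b)–(c): forbidden (parity, ΔS, ΔL, ΔJ).
(b)–(d): forbidden (parity, ΔS, ΔL, ΔJ).
(b)–(e): forbidden (parity, ΔL, ΔJ).
(c)–(d): forbidden (parity).
(c)–(e): forbidden (parity, ΔS, ΔL).
(d)–(e): forbidden (parity, ΔS).
Allowed pairs: 1 of 10.

1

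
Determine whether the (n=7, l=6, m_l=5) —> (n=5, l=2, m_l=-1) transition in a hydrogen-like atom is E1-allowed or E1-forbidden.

l: 6 → 2 (Δl = -4). Δl = ±1 fails.
m_l: 5 → -1 (Δm_l = -6). |Δm_l| ≤ 1 fails.
The transition is electric-dipole forbidden.

forbidden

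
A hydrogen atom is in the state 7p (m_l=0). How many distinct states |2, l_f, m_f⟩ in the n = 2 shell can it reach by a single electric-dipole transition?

1

E1 requires Δl = ±1, so l_f ∈ {0, 2}; with 0 ≤ l_f ≤ n_f−1 = 1, the allowed l_f values are {0}.
For l_f = 0: m_f ∈ {m_i−1, m_i, m_i+1} ∩ [−0, 0] = {0} → 1 state.
Total: 1.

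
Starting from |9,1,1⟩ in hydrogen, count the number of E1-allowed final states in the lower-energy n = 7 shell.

E1 requires Δl = ±1, so l_f ∈ {0, 2}; with 0 ≤ l_f ≤ n_f−1 = 6, the allowed l_f values are {0, 2}.
For l_f = 0: m_f ∈ {m_i−1, m_i, m_i+1} ∩ [−0, 0] = {0} → 1 state.
For l_f = 2: m_f ∈ {m_i−1, m_i, m_i+1} ∩ [−2, 2] = {0, 1, 2} → 3 states.
Total: 4.

4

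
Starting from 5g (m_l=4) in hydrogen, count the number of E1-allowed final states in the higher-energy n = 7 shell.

4

E1 requires Δl = ±1, so l_f ∈ {3, 5}; with 0 ≤ l_f ≤ n_f−1 = 6, the allowed l_f values are {3, 5}.
For l_f = 3: m_f ∈ {m_i−1, m_i, m_i+1} ∩ [−3, 3] = {3} → 1 state.
For l_f = 5: m_f ∈ {m_i−1, m_i, m_i+1} ∩ [−5, 5] = {3, 4, 5} → 3 states.
Total: 4.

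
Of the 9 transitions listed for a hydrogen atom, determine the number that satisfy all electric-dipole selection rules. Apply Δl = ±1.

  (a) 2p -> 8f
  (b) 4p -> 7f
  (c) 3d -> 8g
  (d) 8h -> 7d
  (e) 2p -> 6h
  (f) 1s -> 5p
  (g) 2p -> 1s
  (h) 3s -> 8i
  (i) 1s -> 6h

(a) forbidden — Δl = +2 (E1 requires Δl = ±1)
(b) forbidden — Δl = +2 (E1 requires Δl = ±1)
(c) forbidden — Δl = +2 (E1 requires Δl = ±1)
(d) forbidden — Δl = -3 (E1 requires Δl = ±1)
(e) forbidden — Δl = +4 (E1 requires Δl = ±1)
(f) allowed
(g) allowed
(h) forbidden — Δl = +6 (E1 requires Δl = ±1)
(i) forbidden — Δl = +5 (E1 requires Δl = ±1)
Total allowed: 2 of 9.

2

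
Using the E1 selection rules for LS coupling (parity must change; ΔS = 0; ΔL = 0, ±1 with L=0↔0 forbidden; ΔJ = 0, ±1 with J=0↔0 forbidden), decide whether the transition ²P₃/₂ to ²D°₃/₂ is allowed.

Reading off the term symbols: S 1/2→1/2, L 1→2, J 3/2→3/2, parity even→odd.
Parity must change: even → odd — passes.
ΔS = 0: S: 1/2 → 1/2 — passes.
ΔL = 0, ±1 (not L=0↔0): L: 1 → 2, ΔL = +1 — passes.
ΔJ = 0, ±1 (not J=0↔0): J: 3/2 → 3/2, ΔJ = +0 — passes.
All four E1 rules are satisfied.

allowed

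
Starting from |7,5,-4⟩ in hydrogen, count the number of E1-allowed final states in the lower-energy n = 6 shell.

2

E1 requires Δl = ±1, so l_f ∈ {4, 6}; with 0 ≤ l_f ≤ n_f−1 = 5, the allowed l_f values are {4}.
For l_f = 4: m_f ∈ {m_i−1, m_i, m_i+1} ∩ [−4, 4] = {-4, -3} → 2 states.
Total: 2.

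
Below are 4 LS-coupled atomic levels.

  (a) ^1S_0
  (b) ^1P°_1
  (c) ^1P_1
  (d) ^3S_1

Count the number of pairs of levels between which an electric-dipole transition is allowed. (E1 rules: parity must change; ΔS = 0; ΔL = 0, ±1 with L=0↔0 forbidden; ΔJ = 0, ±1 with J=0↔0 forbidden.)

(a)–(b): allowed.
(a)–(c): forbidden (parity).
(a)–(d): forbidden (parity, ΔS, ΔL).
(b)–(c): allowed.
(b)–(d): forbidden (ΔS).
(c)–(d): forbidden (parity, ΔS).
Allowed pairs: 2 of 6.

2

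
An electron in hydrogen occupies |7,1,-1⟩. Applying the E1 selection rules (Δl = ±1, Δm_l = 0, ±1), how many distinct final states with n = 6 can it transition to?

4

E1 requires Δl = ±1, so l_f ∈ {0, 2}; with 0 ≤ l_f ≤ n_f−1 = 5, the allowed l_f values are {0, 2}.
For l_f = 0: m_f ∈ {m_i−1, m_i, m_i+1} ∩ [−0, 0] = {0} → 1 state.
For l_f = 2: m_f ∈ {m_i−1, m_i, m_i+1} ∩ [−2, 2] = {-2, -1, 0} → 3 states.
Total: 4.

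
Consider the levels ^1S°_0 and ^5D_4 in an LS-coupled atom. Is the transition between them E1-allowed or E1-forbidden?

Parity must change: odd → even — satisfied.
ΔS = 0: S: 0 → 2 — violated.
ΔL = 0, ±1 (not L=0↔0): L: 0 → 2, ΔL = +2 — violated.
ΔJ = 0, ±1 (not J=0↔0): J: 0 → 4, ΔJ = +4 — violated.
Rule(s) violated: ΔS, ΔL, ΔJ.

forbidden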